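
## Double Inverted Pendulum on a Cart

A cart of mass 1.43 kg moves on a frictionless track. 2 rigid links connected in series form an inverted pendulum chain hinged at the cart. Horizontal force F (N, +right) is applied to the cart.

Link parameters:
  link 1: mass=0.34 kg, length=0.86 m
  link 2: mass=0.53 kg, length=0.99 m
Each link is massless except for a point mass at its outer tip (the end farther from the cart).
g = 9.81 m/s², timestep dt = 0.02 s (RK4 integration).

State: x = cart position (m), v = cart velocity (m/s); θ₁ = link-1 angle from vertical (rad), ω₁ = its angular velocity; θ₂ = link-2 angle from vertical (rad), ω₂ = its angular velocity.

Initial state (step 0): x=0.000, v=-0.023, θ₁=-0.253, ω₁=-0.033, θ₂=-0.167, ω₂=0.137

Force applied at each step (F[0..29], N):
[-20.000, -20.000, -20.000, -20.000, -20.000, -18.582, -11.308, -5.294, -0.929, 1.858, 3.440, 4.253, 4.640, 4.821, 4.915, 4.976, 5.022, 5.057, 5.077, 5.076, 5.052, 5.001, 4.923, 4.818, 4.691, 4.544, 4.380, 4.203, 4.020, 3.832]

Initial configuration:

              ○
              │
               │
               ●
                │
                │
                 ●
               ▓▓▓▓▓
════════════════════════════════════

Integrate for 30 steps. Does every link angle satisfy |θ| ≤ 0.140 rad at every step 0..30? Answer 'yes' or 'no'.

apply F[0]=-20.000 → step 1: x=-0.003, v=-0.265, θ₁=-0.252, ω₁=0.144, θ₂=-0.164, ω₂=0.193
apply F[1]=-20.000 → step 2: x=-0.011, v=-0.508, θ₁=-0.247, ω₁=0.322, θ₂=-0.159, ω₂=0.249
apply F[2]=-20.000 → step 3: x=-0.023, v=-0.752, θ₁=-0.239, ω₁=0.504, θ₂=-0.154, ω₂=0.303
apply F[3]=-20.000 → step 4: x=-0.041, v=-0.998, θ₁=-0.227, ω₁=0.695, θ₂=-0.147, ω₂=0.354
apply F[4]=-20.000 → step 5: x=-0.063, v=-1.247, θ₁=-0.211, ω₁=0.896, θ₂=-0.140, ω₂=0.399
apply F[5]=-18.582 → step 6: x=-0.090, v=-1.481, θ₁=-0.191, ω₁=1.091, θ₂=-0.131, ω₂=0.436
apply F[6]=-11.308 → step 7: x=-0.121, v=-1.618, θ₁=-0.169, ω₁=1.188, θ₂=-0.122, ω₂=0.463
apply F[7]=-5.294 → step 8: x=-0.154, v=-1.675, θ₁=-0.145, ω₁=1.207, θ₂=-0.113, ω₂=0.480
apply F[8]=-0.929 → step 9: x=-0.188, v=-1.675, θ₁=-0.121, ω₁=1.169, θ₂=-0.103, ω₂=0.491
apply F[9]=+1.858 → step 10: x=-0.221, v=-1.638, θ₁=-0.098, ω₁=1.098, θ₂=-0.093, ω₂=0.496
apply F[10]=+3.440 → step 11: x=-0.253, v=-1.581, θ₁=-0.077, ω₁=1.012, θ₂=-0.083, ω₂=0.496
apply F[11]=+4.253 → step 12: x=-0.284, v=-1.514, θ₁=-0.058, ω₁=0.923, θ₂=-0.073, ω₂=0.491
apply F[12]=+4.640 → step 13: x=-0.314, v=-1.444, θ₁=-0.040, ω₁=0.836, θ₂=-0.064, ω₂=0.482
apply F[13]=+4.821 → step 14: x=-0.342, v=-1.373, θ₁=-0.024, ω₁=0.755, θ₂=-0.054, ω₂=0.469
apply F[14]=+4.915 → step 15: x=-0.369, v=-1.303, θ₁=-0.010, ω₁=0.680, θ₂=-0.045, ω₂=0.454
apply F[15]=+4.976 → step 16: x=-0.394, v=-1.233, θ₁=0.003, ω₁=0.610, θ₂=-0.036, ω₂=0.436
apply F[16]=+5.022 → step 17: x=-0.418, v=-1.163, θ₁=0.014, ω₁=0.545, θ₂=-0.028, ω₂=0.416
apply F[17]=+5.057 → step 18: x=-0.441, v=-1.095, θ₁=0.025, ω₁=0.485, θ₂=-0.019, ω₂=0.395
apply F[18]=+5.077 → step 19: x=-0.462, v=-1.027, θ₁=0.034, ω₁=0.429, θ₂=-0.012, ω₂=0.373
apply F[19]=+5.076 → step 20: x=-0.482, v=-0.961, θ₁=0.042, ω₁=0.376, θ₂=-0.005, ω₂=0.350
apply F[20]=+5.052 → step 21: x=-0.500, v=-0.896, θ₁=0.049, ω₁=0.327, θ₂=0.002, ω₂=0.326
apply F[21]=+5.001 → step 22: x=-0.517, v=-0.832, θ₁=0.055, ω₁=0.281, θ₂=0.009, ω₂=0.303
apply F[22]=+4.923 → step 23: x=-0.533, v=-0.770, θ₁=0.060, ω₁=0.239, θ₂=0.014, ω₂=0.279
apply F[23]=+4.818 → step 24: x=-0.548, v=-0.710, θ₁=0.065, ω₁=0.200, θ₂=0.020, ω₂=0.256
apply F[24]=+4.691 → step 25: x=-0.562, v=-0.652, θ₁=0.068, ω₁=0.164, θ₂=0.025, ω₂=0.233
apply F[25]=+4.544 → step 26: x=-0.574, v=-0.597, θ₁=0.071, ω₁=0.131, θ₂=0.029, ω₂=0.211
apply F[26]=+4.380 → step 27: x=-0.586, v=-0.545, θ₁=0.074, ω₁=0.102, θ₂=0.033, ω₂=0.190
apply F[27]=+4.203 → step 28: x=-0.596, v=-0.495, θ₁=0.075, ω₁=0.075, θ₂=0.037, ω₂=0.170
apply F[28]=+4.020 → step 29: x=-0.606, v=-0.448, θ₁=0.077, ω₁=0.051, θ₂=0.040, ω₂=0.150
apply F[29]=+3.832 → step 30: x=-0.614, v=-0.404, θ₁=0.077, ω₁=0.030, θ₂=0.043, ω₂=0.132
Max |angle| over trajectory = 0.253 rad; bound = 0.140 → exceeded.

Answer: no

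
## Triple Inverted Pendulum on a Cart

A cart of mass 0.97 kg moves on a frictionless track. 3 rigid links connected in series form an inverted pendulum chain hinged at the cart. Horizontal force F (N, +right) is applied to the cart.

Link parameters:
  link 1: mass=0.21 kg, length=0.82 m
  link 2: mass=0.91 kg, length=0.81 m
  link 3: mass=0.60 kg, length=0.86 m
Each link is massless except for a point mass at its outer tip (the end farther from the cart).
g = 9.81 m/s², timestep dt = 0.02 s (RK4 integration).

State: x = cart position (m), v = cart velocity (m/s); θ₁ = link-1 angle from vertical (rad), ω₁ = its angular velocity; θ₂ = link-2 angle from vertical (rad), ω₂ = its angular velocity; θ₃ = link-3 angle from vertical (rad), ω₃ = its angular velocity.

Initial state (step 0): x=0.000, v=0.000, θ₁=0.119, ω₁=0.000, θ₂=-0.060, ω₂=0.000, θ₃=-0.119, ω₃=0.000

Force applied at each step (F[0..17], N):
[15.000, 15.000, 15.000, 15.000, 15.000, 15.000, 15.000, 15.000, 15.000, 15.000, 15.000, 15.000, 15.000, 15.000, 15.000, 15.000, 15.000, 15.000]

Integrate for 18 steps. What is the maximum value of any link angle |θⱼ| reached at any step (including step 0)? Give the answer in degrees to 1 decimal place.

apply F[0]=+15.000 → step 1: x=0.003, v=0.271, θ₁=0.119, ω₁=-0.016, θ₂=-0.063, ω₂=-0.324, θ₃=-0.119, ω₃=-0.020
apply F[1]=+15.000 → step 2: x=0.011, v=0.542, θ₁=0.118, ω₁=-0.032, θ₂=-0.073, ω₂=-0.652, θ₃=-0.120, ω₃=-0.038
apply F[2]=+15.000 → step 3: x=0.024, v=0.816, θ₁=0.118, ω₁=-0.049, θ₂=-0.089, ω₂=-0.985, θ₃=-0.121, ω₃=-0.050
apply F[3]=+15.000 → step 4: x=0.043, v=1.093, θ₁=0.116, ω₁=-0.074, θ₂=-0.112, ω₂=-1.323, θ₃=-0.122, ω₃=-0.057
apply F[4]=+15.000 → step 5: x=0.068, v=1.374, θ₁=0.115, ω₁=-0.112, θ₂=-0.142, ω₂=-1.660, θ₃=-0.123, ω₃=-0.056
apply F[5]=+15.000 → step 6: x=0.098, v=1.659, θ₁=0.112, ω₁=-0.177, θ₂=-0.179, ω₂=-1.987, θ₃=-0.124, ω₃=-0.048
apply F[6]=+15.000 → step 7: x=0.135, v=1.950, θ₁=0.107, ω₁=-0.278, θ₂=-0.222, ω₂=-2.294, θ₃=-0.125, ω₃=-0.036
apply F[7]=+15.000 → step 8: x=0.177, v=2.244, θ₁=0.100, ω₁=-0.426, θ₂=-0.270, ω₂=-2.570, θ₃=-0.125, ω₃=-0.022
apply F[8]=+15.000 → step 9: x=0.224, v=2.544, θ₁=0.090, ω₁=-0.628, θ₂=-0.324, ω₂=-2.808, θ₃=-0.126, ω₃=-0.008
apply F[9]=+15.000 → step 10: x=0.278, v=2.846, θ₁=0.075, ω₁=-0.889, θ₂=-0.382, ω₂=-3.002, θ₃=-0.126, ω₃=0.002
apply F[10]=+15.000 → step 11: x=0.338, v=3.152, θ₁=0.054, ω₁=-1.212, θ₂=-0.444, ω₂=-3.147, θ₃=-0.126, ω₃=0.006
apply F[11]=+15.000 → step 12: x=0.404, v=3.460, θ₁=0.026, ω₁=-1.596, θ₂=-0.508, ω₂=-3.237, θ₃=-0.126, ω₃=0.003
apply F[12]=+15.000 → step 13: x=0.477, v=3.769, θ₁=-0.010, ω₁=-2.043, θ₂=-0.573, ω₂=-3.263, θ₃=-0.126, ω₃=-0.009
apply F[13]=+15.000 → step 14: x=0.555, v=4.078, θ₁=-0.056, ω₁=-2.553, θ₂=-0.638, ω₂=-3.212, θ₃=-0.126, ω₃=-0.033
apply F[14]=+15.000 → step 15: x=0.640, v=4.383, θ₁=-0.113, ω₁=-3.131, θ₂=-0.701, ω₂=-3.068, θ₃=-0.127, ω₃=-0.071
apply F[15]=+15.000 → step 16: x=0.730, v=4.681, θ₁=-0.182, ω₁=-3.778, θ₂=-0.760, ω₂=-2.803, θ₃=-0.129, ω₃=-0.129
apply F[16]=+15.000 → step 17: x=0.827, v=4.962, θ₁=-0.265, ω₁=-4.504, θ₂=-0.812, ω₂=-2.385, θ₃=-0.132, ω₃=-0.214
apply F[17]=+15.000 → step 18: x=0.929, v=5.208, θ₁=-0.363, ω₁=-5.318, θ₂=-0.854, ω₂=-1.769, θ₃=-0.138, ω₃=-0.344
Max |angle| over trajectory = 0.854 rad = 48.9°.

Answer: 48.9°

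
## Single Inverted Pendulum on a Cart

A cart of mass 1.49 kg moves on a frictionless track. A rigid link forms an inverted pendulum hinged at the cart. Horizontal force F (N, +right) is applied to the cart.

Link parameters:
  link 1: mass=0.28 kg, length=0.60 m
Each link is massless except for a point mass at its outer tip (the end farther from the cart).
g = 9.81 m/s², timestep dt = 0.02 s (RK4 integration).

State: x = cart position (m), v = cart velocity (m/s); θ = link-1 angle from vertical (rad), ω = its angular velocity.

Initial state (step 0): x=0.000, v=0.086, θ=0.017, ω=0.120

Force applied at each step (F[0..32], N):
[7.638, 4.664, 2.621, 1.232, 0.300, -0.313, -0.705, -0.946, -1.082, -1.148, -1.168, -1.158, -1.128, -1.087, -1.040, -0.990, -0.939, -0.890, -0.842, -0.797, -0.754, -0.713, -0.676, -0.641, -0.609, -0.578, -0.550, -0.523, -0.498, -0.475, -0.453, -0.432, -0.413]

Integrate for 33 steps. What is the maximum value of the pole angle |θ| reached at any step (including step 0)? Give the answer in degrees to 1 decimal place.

apply F[0]=+7.638 → step 1: x=0.003, v=0.188, θ=0.018, ω=-0.044
apply F[1]=+4.664 → step 2: x=0.007, v=0.250, θ=0.016, ω=-0.142
apply F[2]=+2.621 → step 3: x=0.012, v=0.284, θ=0.013, ω=-0.195
apply F[3]=+1.232 → step 4: x=0.018, v=0.301, θ=0.008, ω=-0.218
apply F[4]=+0.300 → step 5: x=0.024, v=0.304, θ=0.004, ω=-0.223
apply F[5]=-0.313 → step 6: x=0.030, v=0.300, θ=-0.000, ω=-0.215
apply F[6]=-0.705 → step 7: x=0.036, v=0.291, θ=-0.005, ω=-0.200
apply F[7]=-0.946 → step 8: x=0.042, v=0.278, θ=-0.008, ω=-0.181
apply F[8]=-1.082 → step 9: x=0.047, v=0.264, θ=-0.012, ω=-0.161
apply F[9]=-1.148 → step 10: x=0.053, v=0.249, θ=-0.015, ω=-0.141
apply F[10]=-1.168 → step 11: x=0.057, v=0.234, θ=-0.017, ω=-0.121
apply F[11]=-1.158 → step 12: x=0.062, v=0.219, θ=-0.020, ω=-0.102
apply F[12]=-1.128 → step 13: x=0.066, v=0.205, θ=-0.021, ω=-0.085
apply F[13]=-1.087 → step 14: x=0.070, v=0.191, θ=-0.023, ω=-0.069
apply F[14]=-1.040 → step 15: x=0.074, v=0.178, θ=-0.024, ω=-0.055
apply F[15]=-0.990 → step 16: x=0.077, v=0.166, θ=-0.025, ω=-0.042
apply F[16]=-0.939 → step 17: x=0.080, v=0.154, θ=-0.026, ω=-0.031
apply F[17]=-0.890 → step 18: x=0.083, v=0.143, θ=-0.026, ω=-0.022
apply F[18]=-0.842 → step 19: x=0.086, v=0.133, θ=-0.027, ω=-0.013
apply F[19]=-0.797 → step 20: x=0.089, v=0.123, θ=-0.027, ω=-0.006
apply F[20]=-0.754 → step 21: x=0.091, v=0.114, θ=-0.027, ω=0.001
apply F[21]=-0.713 → step 22: x=0.093, v=0.105, θ=-0.027, ω=0.006
apply F[22]=-0.676 → step 23: x=0.095, v=0.097, θ=-0.027, ω=0.011
apply F[23]=-0.641 → step 24: x=0.097, v=0.090, θ=-0.027, ω=0.015
apply F[24]=-0.609 → step 25: x=0.099, v=0.082, θ=-0.026, ω=0.018
apply F[25]=-0.578 → step 26: x=0.101, v=0.076, θ=-0.026, ω=0.021
apply F[26]=-0.550 → step 27: x=0.102, v=0.069, θ=-0.025, ω=0.023
apply F[27]=-0.523 → step 28: x=0.103, v=0.063, θ=-0.025, ω=0.025
apply F[28]=-0.498 → step 29: x=0.104, v=0.057, θ=-0.024, ω=0.027
apply F[29]=-0.475 → step 30: x=0.106, v=0.052, θ=-0.024, ω=0.028
apply F[30]=-0.453 → step 31: x=0.107, v=0.047, θ=-0.023, ω=0.029
apply F[31]=-0.432 → step 32: x=0.107, v=0.042, θ=-0.023, ω=0.029
apply F[32]=-0.413 → step 33: x=0.108, v=0.037, θ=-0.022, ω=0.030
Max |angle| over trajectory = 0.027 rad = 1.6°.

Answer: 1.6°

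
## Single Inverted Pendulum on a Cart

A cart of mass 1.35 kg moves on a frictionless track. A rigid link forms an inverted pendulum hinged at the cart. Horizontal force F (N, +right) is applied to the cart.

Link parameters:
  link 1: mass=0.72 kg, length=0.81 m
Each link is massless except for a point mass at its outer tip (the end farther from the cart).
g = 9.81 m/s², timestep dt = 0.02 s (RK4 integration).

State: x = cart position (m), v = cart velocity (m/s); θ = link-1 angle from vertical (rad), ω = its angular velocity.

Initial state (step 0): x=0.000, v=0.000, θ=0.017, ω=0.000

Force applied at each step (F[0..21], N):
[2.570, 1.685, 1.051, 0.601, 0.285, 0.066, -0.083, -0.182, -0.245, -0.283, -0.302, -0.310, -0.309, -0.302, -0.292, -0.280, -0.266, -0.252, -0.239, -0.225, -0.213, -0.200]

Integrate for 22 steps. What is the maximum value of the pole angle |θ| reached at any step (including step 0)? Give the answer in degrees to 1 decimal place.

apply F[0]=+2.570 → step 1: x=0.000, v=0.036, θ=0.017, ω=-0.041
apply F[1]=+1.685 → step 2: x=0.001, v=0.060, θ=0.016, ω=-0.066
apply F[2]=+1.051 → step 3: x=0.003, v=0.074, θ=0.014, ω=-0.079
apply F[3]=+0.601 → step 4: x=0.004, v=0.081, θ=0.012, ω=-0.085
apply F[4]=+0.285 → step 5: x=0.006, v=0.084, θ=0.011, ω=-0.086
apply F[5]=+0.066 → step 6: x=0.008, v=0.084, θ=0.009, ω=-0.084
apply F[6]=-0.083 → step 7: x=0.009, v=0.082, θ=0.007, ω=-0.079
apply F[7]=-0.182 → step 8: x=0.011, v=0.079, θ=0.006, ω=-0.073
apply F[8]=-0.245 → step 9: x=0.012, v=0.074, θ=0.004, ω=-0.067
apply F[9]=-0.283 → step 10: x=0.014, v=0.070, θ=0.003, ω=-0.060
apply F[10]=-0.302 → step 11: x=0.015, v=0.065, θ=0.002, ω=-0.054
apply F[11]=-0.310 → step 12: x=0.016, v=0.060, θ=0.001, ω=-0.048
apply F[12]=-0.309 → step 13: x=0.018, v=0.056, θ=0.000, ω=-0.042
apply F[13]=-0.302 → step 14: x=0.019, v=0.051, θ=-0.001, ω=-0.036
apply F[14]=-0.292 → step 15: x=0.020, v=0.047, θ=-0.001, ω=-0.031
apply F[15]=-0.280 → step 16: x=0.020, v=0.043, θ=-0.002, ω=-0.027
apply F[16]=-0.266 → step 17: x=0.021, v=0.039, θ=-0.002, ω=-0.023
apply F[17]=-0.252 → step 18: x=0.022, v=0.036, θ=-0.003, ω=-0.019
apply F[18]=-0.239 → step 19: x=0.023, v=0.033, θ=-0.003, ω=-0.016
apply F[19]=-0.225 → step 20: x=0.023, v=0.030, θ=-0.003, ω=-0.013
apply F[20]=-0.213 → step 21: x=0.024, v=0.027, θ=-0.004, ω=-0.011
apply F[21]=-0.200 → step 22: x=0.024, v=0.024, θ=-0.004, ω=-0.008
Max |angle| over trajectory = 0.017 rad = 1.0°.

Answer: 1.0°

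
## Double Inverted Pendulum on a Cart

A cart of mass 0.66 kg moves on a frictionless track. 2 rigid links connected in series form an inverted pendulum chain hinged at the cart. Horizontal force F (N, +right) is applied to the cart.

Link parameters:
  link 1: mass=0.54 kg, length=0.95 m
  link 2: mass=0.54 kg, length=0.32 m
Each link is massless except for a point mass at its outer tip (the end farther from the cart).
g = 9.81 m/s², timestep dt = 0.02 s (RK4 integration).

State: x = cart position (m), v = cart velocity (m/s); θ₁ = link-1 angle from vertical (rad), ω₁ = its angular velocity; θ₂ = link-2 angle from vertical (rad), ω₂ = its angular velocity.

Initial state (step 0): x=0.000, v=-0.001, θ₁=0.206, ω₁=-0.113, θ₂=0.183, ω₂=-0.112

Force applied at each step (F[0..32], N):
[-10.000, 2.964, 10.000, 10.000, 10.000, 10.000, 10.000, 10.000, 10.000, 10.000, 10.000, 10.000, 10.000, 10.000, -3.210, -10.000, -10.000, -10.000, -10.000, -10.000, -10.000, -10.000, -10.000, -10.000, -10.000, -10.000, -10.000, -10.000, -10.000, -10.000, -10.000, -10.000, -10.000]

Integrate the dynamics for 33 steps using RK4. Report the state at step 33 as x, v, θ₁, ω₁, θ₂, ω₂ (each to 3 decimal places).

apply F[0]=-10.000 → step 1: x=-0.003, v=-0.345, θ₁=0.208, ω₁=0.286, θ₂=0.181, ω₂=-0.130
apply F[1]=+2.964 → step 2: x=-0.010, v=-0.321, θ₁=0.214, ω₁=0.312, θ₂=0.178, ω₂=-0.169
apply F[2]=+10.000 → step 3: x=-0.014, v=-0.102, θ₁=0.218, ω₁=0.141, θ₂=0.174, ω₂=-0.229
apply F[3]=+10.000 → step 4: x=-0.014, v=0.117, θ₁=0.219, ω₁=-0.027, θ₂=0.168, ω₂=-0.300
apply F[4]=+10.000 → step 5: x=-0.010, v=0.335, θ₁=0.217, ω₁=-0.193, θ₂=0.162, ω₂=-0.380
apply F[5]=+10.000 → step 6: x=-0.001, v=0.556, θ₁=0.212, ω₁=-0.362, θ₂=0.153, ω₂=-0.464
apply F[6]=+10.000 → step 7: x=0.013, v=0.781, θ₁=0.203, ω₁=-0.537, θ₂=0.143, ω₂=-0.550
apply F[7]=+10.000 → step 8: x=0.031, v=1.011, θ₁=0.190, ω₁=-0.720, θ₂=0.131, ω₂=-0.634
apply F[8]=+10.000 → step 9: x=0.053, v=1.248, θ₁=0.174, ω₁=-0.915, θ₂=0.118, ω₂=-0.714
apply F[9]=+10.000 → step 10: x=0.080, v=1.495, θ₁=0.153, ω₁=-1.125, θ₂=0.103, ω₂=-0.785
apply F[10]=+10.000 → step 11: x=0.113, v=1.752, θ₁=0.129, ω₁=-1.355, θ₂=0.086, ω₂=-0.843
apply F[11]=+10.000 → step 12: x=0.151, v=2.021, θ₁=0.099, ω₁=-1.606, θ₂=0.069, ω₂=-0.885
apply F[12]=+10.000 → step 13: x=0.194, v=2.303, θ₁=0.064, ω₁=-1.881, θ₂=0.051, ω₂=-0.907
apply F[13]=+10.000 → step 14: x=0.243, v=2.596, θ₁=0.024, ω₁=-2.180, θ₂=0.033, ω₂=-0.909
apply F[14]=-3.210 → step 15: x=0.294, v=2.499, θ₁=-0.019, ω₁=-2.079, θ₂=0.015, ω₂=-0.894
apply F[15]=-10.000 → step 16: x=0.341, v=2.204, θ₁=-0.057, ω₁=-1.783, θ₂=-0.003, ω₂=-0.857
apply F[16]=-10.000 → step 17: x=0.382, v=1.921, θ₁=-0.090, ω₁=-1.512, θ₂=-0.019, ω₂=-0.792
apply F[17]=-10.000 → step 18: x=0.418, v=1.650, θ₁=-0.118, ω₁=-1.264, θ₂=-0.034, ω₂=-0.703
apply F[18]=-10.000 → step 19: x=0.448, v=1.389, θ₁=-0.141, ω₁=-1.038, θ₂=-0.047, ω₂=-0.591
apply F[19]=-10.000 → step 20: x=0.473, v=1.138, θ₁=-0.160, ω₁=-0.829, θ₂=-0.058, ω₂=-0.461
apply F[20]=-10.000 → step 21: x=0.494, v=0.895, θ₁=-0.174, ω₁=-0.636, θ₂=-0.066, ω₂=-0.316
apply F[21]=-10.000 → step 22: x=0.509, v=0.659, θ₁=-0.185, ω₁=-0.454, θ₂=-0.070, ω₂=-0.158
apply F[22]=-10.000 → step 23: x=0.520, v=0.427, θ₁=-0.193, ω₁=-0.282, θ₂=-0.072, ω₂=0.012
apply F[23]=-10.000 → step 24: x=0.526, v=0.197, θ₁=-0.197, ω₁=-0.115, θ₂=-0.070, ω₂=0.191
apply F[24]=-10.000 → step 25: x=0.528, v=-0.031, θ₁=-0.197, ω₁=0.049, θ₂=-0.064, ω₂=0.380
apply F[25]=-10.000 → step 26: x=0.525, v=-0.260, θ₁=-0.195, ω₁=0.213, θ₂=-0.055, ω₂=0.577
apply F[26]=-10.000 → step 27: x=0.518, v=-0.492, θ₁=-0.189, ω₁=0.378, θ₂=-0.041, ω₂=0.782
apply F[27]=-10.000 → step 28: x=0.505, v=-0.727, θ₁=-0.179, ω₁=0.550, θ₂=-0.023, ω₂=0.994
apply F[28]=-10.000 → step 29: x=0.488, v=-0.969, θ₁=-0.167, ω₁=0.729, θ₂=-0.001, ω₂=1.212
apply F[29]=-10.000 → step 30: x=0.467, v=-1.218, θ₁=-0.150, ω₁=0.919, θ₂=0.025, ω₂=1.433
apply F[30]=-10.000 → step 31: x=0.440, v=-1.476, θ₁=-0.130, ω₁=1.124, θ₂=0.056, ω₂=1.654
apply F[31]=-10.000 → step 32: x=0.407, v=-1.744, θ₁=-0.105, ω₁=1.347, θ₂=0.091, ω₂=1.868
apply F[32]=-10.000 → step 33: x=0.370, v=-2.023, θ₁=-0.076, ω₁=1.590, θ₂=0.131, ω₂=2.070

Answer: x=0.370, v=-2.023, θ₁=-0.076, ω₁=1.590, θ₂=0.131, ω₂=2.070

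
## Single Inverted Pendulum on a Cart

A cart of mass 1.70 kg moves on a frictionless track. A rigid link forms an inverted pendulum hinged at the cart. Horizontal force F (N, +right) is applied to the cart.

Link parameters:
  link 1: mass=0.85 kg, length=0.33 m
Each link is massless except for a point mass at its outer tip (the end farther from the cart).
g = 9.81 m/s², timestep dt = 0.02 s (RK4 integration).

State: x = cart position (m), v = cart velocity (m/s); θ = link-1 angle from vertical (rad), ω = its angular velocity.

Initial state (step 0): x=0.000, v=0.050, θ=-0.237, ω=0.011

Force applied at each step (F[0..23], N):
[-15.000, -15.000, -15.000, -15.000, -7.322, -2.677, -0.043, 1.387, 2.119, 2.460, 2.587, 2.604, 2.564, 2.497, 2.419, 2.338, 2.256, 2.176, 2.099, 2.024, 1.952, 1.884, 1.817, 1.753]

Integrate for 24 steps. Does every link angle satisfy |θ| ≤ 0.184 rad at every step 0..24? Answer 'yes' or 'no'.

Answer: no

Derivation:
apply F[0]=-15.000 → step 1: x=-0.001, v=-0.100, θ=-0.234, ω=0.314
apply F[1]=-15.000 → step 2: x=-0.004, v=-0.251, θ=-0.224, ω=0.625
apply F[2]=-15.000 → step 3: x=-0.011, v=-0.404, θ=-0.209, ω=0.949
apply F[3]=-15.000 → step 4: x=-0.020, v=-0.559, θ=-0.186, ω=1.293
apply F[4]=-7.322 → step 5: x=-0.032, v=-0.629, θ=-0.159, ω=1.398
apply F[5]=-2.677 → step 6: x=-0.045, v=-0.647, θ=-0.132, ω=1.366
apply F[6]=-0.043 → step 7: x=-0.058, v=-0.637, θ=-0.106, ω=1.265
apply F[7]=+1.387 → step 8: x=-0.070, v=-0.612, θ=-0.082, ω=1.135
apply F[8]=+2.119 → step 9: x=-0.082, v=-0.580, θ=-0.060, ω=0.997
apply F[9]=+2.460 → step 10: x=-0.093, v=-0.546, θ=-0.042, ω=0.865
apply F[10]=+2.587 → step 11: x=-0.104, v=-0.513, θ=-0.026, ω=0.743
apply F[11]=+2.604 → step 12: x=-0.114, v=-0.480, θ=-0.012, ω=0.634
apply F[12]=+2.564 → step 13: x=-0.123, v=-0.450, θ=-0.000, ω=0.538
apply F[13]=+2.497 → step 14: x=-0.132, v=-0.421, θ=0.010, ω=0.453
apply F[14]=+2.419 → step 15: x=-0.140, v=-0.394, θ=0.018, ω=0.379
apply F[15]=+2.338 → step 16: x=-0.148, v=-0.368, θ=0.025, ω=0.315
apply F[16]=+2.256 → step 17: x=-0.155, v=-0.345, θ=0.031, ω=0.260
apply F[17]=+2.176 → step 18: x=-0.161, v=-0.322, θ=0.035, ω=0.212
apply F[18]=+2.099 → step 19: x=-0.168, v=-0.301, θ=0.039, ω=0.170
apply F[19]=+2.024 → step 20: x=-0.173, v=-0.281, θ=0.042, ω=0.134
apply F[20]=+1.952 → step 21: x=-0.179, v=-0.263, θ=0.045, ω=0.104
apply F[21]=+1.884 → step 22: x=-0.184, v=-0.245, θ=0.046, ω=0.077
apply F[22]=+1.817 → step 23: x=-0.189, v=-0.228, θ=0.048, ω=0.055
apply F[23]=+1.753 → step 24: x=-0.193, v=-0.212, θ=0.049, ω=0.035
Max |angle| over trajectory = 0.237 rad; bound = 0.184 → exceeded.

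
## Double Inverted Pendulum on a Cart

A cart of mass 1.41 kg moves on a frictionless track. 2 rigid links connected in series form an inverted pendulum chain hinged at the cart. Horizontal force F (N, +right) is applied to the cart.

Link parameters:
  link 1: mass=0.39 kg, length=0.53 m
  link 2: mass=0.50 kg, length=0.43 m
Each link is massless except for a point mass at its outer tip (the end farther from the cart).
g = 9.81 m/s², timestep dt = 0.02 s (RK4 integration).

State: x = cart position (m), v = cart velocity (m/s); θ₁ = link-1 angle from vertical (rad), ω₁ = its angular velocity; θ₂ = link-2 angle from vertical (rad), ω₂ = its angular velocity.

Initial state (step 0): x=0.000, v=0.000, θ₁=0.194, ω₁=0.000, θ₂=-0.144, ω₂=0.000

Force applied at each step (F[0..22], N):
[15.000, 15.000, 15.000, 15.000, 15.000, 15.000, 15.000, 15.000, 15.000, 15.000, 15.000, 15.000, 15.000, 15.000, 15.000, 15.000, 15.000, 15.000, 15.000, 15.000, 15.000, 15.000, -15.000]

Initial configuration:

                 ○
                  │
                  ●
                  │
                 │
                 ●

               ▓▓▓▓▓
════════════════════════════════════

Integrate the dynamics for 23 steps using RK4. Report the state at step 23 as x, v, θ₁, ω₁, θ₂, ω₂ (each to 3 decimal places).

Answer: x=0.998, v=3.164, θ₁=-1.332, ω₁=-8.317, θ₂=-1.135, ω₂=-0.548

Derivation:
apply F[0]=+15.000 → step 1: x=0.002, v=0.188, θ₁=0.193, ω₁=-0.126, θ₂=-0.148, ω₂=-0.353
apply F[1]=+15.000 → step 2: x=0.008, v=0.377, θ₁=0.189, ω₁=-0.255, θ₂=-0.158, ω₂=-0.707
apply F[2]=+15.000 → step 3: x=0.017, v=0.568, θ₁=0.183, ω₁=-0.390, θ₂=-0.176, ω₂=-1.062
apply F[3]=+15.000 → step 4: x=0.030, v=0.759, θ₁=0.173, ω₁=-0.534, θ₂=-0.201, ω₂=-1.417
apply F[4]=+15.000 → step 5: x=0.047, v=0.953, θ₁=0.161, ω₁=-0.693, θ₂=-0.232, ω₂=-1.771
apply F[5]=+15.000 → step 6: x=0.068, v=1.150, θ₁=0.145, ω₁=-0.870, θ₂=-0.271, ω₂=-2.120
apply F[6]=+15.000 → step 7: x=0.093, v=1.350, θ₁=0.126, ω₁=-1.072, θ₂=-0.317, ω₂=-2.461
apply F[7]=+15.000 → step 8: x=0.122, v=1.552, θ₁=0.102, ω₁=-1.304, θ₂=-0.370, ω₂=-2.786
apply F[8]=+15.000 → step 9: x=0.156, v=1.758, θ₁=0.074, ω₁=-1.575, θ₂=-0.428, ω₂=-3.086
apply F[9]=+15.000 → step 10: x=0.193, v=1.967, θ₁=0.039, ω₁=-1.890, θ₂=-0.493, ω₂=-3.350
apply F[10]=+15.000 → step 11: x=0.234, v=2.179, θ₁=-0.002, ω₁=-2.255, θ₂=-0.562, ω₂=-3.566
apply F[11]=+15.000 → step 12: x=0.280, v=2.393, θ₁=-0.051, ω₁=-2.675, θ₂=-0.635, ω₂=-3.716
apply F[12]=+15.000 → step 13: x=0.330, v=2.607, θ₁=-0.110, ω₁=-3.153, θ₂=-0.710, ω₂=-3.784
apply F[13]=+15.000 → step 14: x=0.384, v=2.818, θ₁=-0.178, ω₁=-3.688, θ₂=-0.786, ω₂=-3.749
apply F[14]=+15.000 → step 15: x=0.443, v=3.024, θ₁=-0.258, ω₁=-4.276, θ₂=-0.859, ω₂=-3.590
apply F[15]=+15.000 → step 16: x=0.505, v=3.217, θ₁=-0.349, ω₁=-4.909, θ₂=-0.928, ω₂=-3.290
apply F[16]=+15.000 → step 17: x=0.571, v=3.390, θ₁=-0.454, ω₁=-5.573, θ₂=-0.990, ω₂=-2.842
apply F[17]=+15.000 → step 18: x=0.640, v=3.532, θ₁=-0.572, ω₁=-6.250, θ₂=-1.041, ω₂=-2.257
apply F[18]=+15.000 → step 19: x=0.712, v=3.628, θ₁=-0.704, ω₁=-6.910, θ₂=-1.080, ω₂=-1.586
apply F[19]=+15.000 → step 20: x=0.785, v=3.666, θ₁=-0.848, ω₁=-7.508, θ₂=-1.105, ω₂=-0.933
apply F[20]=+15.000 → step 21: x=0.858, v=3.638, θ₁=-1.003, ω₁=-7.982, θ₂=-1.118, ω₂=-0.467
apply F[21]=+15.000 → step 22: x=0.930, v=3.552, θ₁=-1.166, ω₁=-8.282, θ₂=-1.126, ω₂=-0.362
apply F[22]=-15.000 → step 23: x=0.998, v=3.164, θ₁=-1.332, ω₁=-8.317, θ₂=-1.135, ω₂=-0.548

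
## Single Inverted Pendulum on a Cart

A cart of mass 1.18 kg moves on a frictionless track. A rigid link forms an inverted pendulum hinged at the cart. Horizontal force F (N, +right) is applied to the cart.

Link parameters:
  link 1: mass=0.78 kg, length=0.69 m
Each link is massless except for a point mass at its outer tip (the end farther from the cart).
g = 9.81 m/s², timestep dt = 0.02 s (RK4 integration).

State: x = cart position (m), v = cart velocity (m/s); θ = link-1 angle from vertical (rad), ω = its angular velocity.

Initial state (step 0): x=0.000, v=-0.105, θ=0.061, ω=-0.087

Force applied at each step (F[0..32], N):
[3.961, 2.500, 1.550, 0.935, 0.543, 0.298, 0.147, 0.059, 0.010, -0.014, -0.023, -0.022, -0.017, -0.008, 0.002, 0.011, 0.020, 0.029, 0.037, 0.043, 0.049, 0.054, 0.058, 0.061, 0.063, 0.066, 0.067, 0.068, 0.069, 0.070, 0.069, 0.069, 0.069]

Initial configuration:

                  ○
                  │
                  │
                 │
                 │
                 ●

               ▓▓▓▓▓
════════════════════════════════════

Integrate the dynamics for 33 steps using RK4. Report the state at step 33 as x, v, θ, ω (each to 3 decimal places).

Answer: x=-0.005, v=-0.014, θ=0.006, ω=-0.013

Derivation:
apply F[0]=+3.961 → step 1: x=-0.002, v=-0.046, θ=0.059, ω=-0.156
apply F[1]=+2.500 → step 2: x=-0.002, v=-0.011, θ=0.055, ω=-0.190
apply F[2]=+1.550 → step 3: x=-0.002, v=0.009, θ=0.051, ω=-0.203
apply F[3]=+0.935 → step 4: x=-0.002, v=0.018, θ=0.047, ω=-0.203
apply F[4]=+0.543 → step 5: x=-0.001, v=0.021, θ=0.043, ω=-0.195
apply F[5]=+0.298 → step 6: x=-0.001, v=0.021, θ=0.039, ω=-0.183
apply F[6]=+0.147 → step 7: x=-0.001, v=0.019, θ=0.036, ω=-0.169
apply F[7]=+0.059 → step 8: x=-0.000, v=0.015, θ=0.033, ω=-0.154
apply F[8]=+0.010 → step 9: x=-0.000, v=0.011, θ=0.030, ω=-0.139
apply F[9]=-0.014 → step 10: x=0.000, v=0.008, θ=0.027, ω=-0.126
apply F[10]=-0.023 → step 11: x=0.000, v=0.004, θ=0.025, ω=-0.113
apply F[11]=-0.022 → step 12: x=0.000, v=0.000, θ=0.023, ω=-0.101
apply F[12]=-0.017 → step 13: x=0.000, v=-0.003, θ=0.021, ω=-0.091
apply F[13]=-0.008 → step 14: x=0.000, v=-0.005, θ=0.019, ω=-0.081
apply F[14]=+0.002 → step 15: x=0.000, v=-0.008, θ=0.017, ω=-0.073
apply F[15]=+0.011 → step 16: x=-0.000, v=-0.010, θ=0.016, ω=-0.065
apply F[16]=+0.020 → step 17: x=-0.000, v=-0.011, θ=0.015, ω=-0.058
apply F[17]=+0.029 → step 18: x=-0.001, v=-0.013, θ=0.014, ω=-0.052
apply F[18]=+0.037 → step 19: x=-0.001, v=-0.014, θ=0.013, ω=-0.047
apply F[19]=+0.043 → step 20: x=-0.001, v=-0.015, θ=0.012, ω=-0.042
apply F[20]=+0.049 → step 21: x=-0.001, v=-0.015, θ=0.011, ω=-0.038
apply F[21]=+0.054 → step 22: x=-0.002, v=-0.016, θ=0.010, ω=-0.034
apply F[22]=+0.058 → step 23: x=-0.002, v=-0.016, θ=0.010, ω=-0.031
apply F[23]=+0.061 → step 24: x=-0.002, v=-0.016, θ=0.009, ω=-0.028
apply F[24]=+0.063 → step 25: x=-0.003, v=-0.016, θ=0.009, ω=-0.025
apply F[25]=+0.066 → step 26: x=-0.003, v=-0.016, θ=0.008, ω=-0.023
apply F[26]=+0.067 → step 27: x=-0.003, v=-0.016, θ=0.008, ω=-0.021
apply F[27]=+0.068 → step 28: x=-0.004, v=-0.016, θ=0.007, ω=-0.019
apply F[28]=+0.069 → step 29: x=-0.004, v=-0.016, θ=0.007, ω=-0.018
apply F[29]=+0.070 → step 30: x=-0.004, v=-0.015, θ=0.006, ω=-0.016
apply F[30]=+0.069 → step 31: x=-0.005, v=-0.015, θ=0.006, ω=-0.015
apply F[31]=+0.069 → step 32: x=-0.005, v=-0.015, θ=0.006, ω=-0.014
apply F[32]=+0.069 → step 33: x=-0.005, v=-0.014, θ=0.006, ω=-0.013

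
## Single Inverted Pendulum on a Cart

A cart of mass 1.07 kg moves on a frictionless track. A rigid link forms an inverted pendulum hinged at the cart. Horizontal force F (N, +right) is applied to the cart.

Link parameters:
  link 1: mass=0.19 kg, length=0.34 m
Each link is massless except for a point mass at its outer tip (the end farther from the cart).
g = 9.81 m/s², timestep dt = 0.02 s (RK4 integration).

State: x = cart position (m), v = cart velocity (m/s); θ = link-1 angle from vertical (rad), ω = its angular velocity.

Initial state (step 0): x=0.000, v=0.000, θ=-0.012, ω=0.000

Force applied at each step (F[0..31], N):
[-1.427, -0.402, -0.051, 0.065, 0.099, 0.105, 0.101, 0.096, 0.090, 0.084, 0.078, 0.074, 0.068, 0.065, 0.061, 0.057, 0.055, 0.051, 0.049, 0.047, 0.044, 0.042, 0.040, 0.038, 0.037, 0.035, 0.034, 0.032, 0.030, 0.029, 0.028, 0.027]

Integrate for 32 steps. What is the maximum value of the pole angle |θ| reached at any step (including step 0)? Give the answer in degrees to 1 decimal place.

apply F[0]=-1.427 → step 1: x=-0.000, v=-0.026, θ=-0.011, ω=0.070
apply F[1]=-0.402 → step 2: x=-0.001, v=-0.033, θ=-0.010, ω=0.085
apply F[2]=-0.051 → step 3: x=-0.002, v=-0.034, θ=-0.008, ω=0.082
apply F[3]=+0.065 → step 4: x=-0.002, v=-0.033, θ=-0.007, ω=0.074
apply F[4]=+0.099 → step 5: x=-0.003, v=-0.031, θ=-0.005, ω=0.064
apply F[5]=+0.105 → step 6: x=-0.003, v=-0.028, θ=-0.004, ω=0.055
apply F[6]=+0.101 → step 7: x=-0.004, v=-0.026, θ=-0.003, ω=0.048
apply F[7]=+0.096 → step 8: x=-0.004, v=-0.025, θ=-0.002, ω=0.041
apply F[8]=+0.090 → step 9: x=-0.005, v=-0.023, θ=-0.001, ω=0.035
apply F[9]=+0.084 → step 10: x=-0.005, v=-0.021, θ=-0.001, ω=0.029
apply F[10]=+0.078 → step 11: x=-0.006, v=-0.020, θ=-0.000, ω=0.025
apply F[11]=+0.074 → step 12: x=-0.006, v=-0.018, θ=0.000, ω=0.021
apply F[12]=+0.068 → step 13: x=-0.007, v=-0.017, θ=0.001, ω=0.017
apply F[13]=+0.065 → step 14: x=-0.007, v=-0.016, θ=0.001, ω=0.014
apply F[14]=+0.061 → step 15: x=-0.007, v=-0.015, θ=0.001, ω=0.012
apply F[15]=+0.057 → step 16: x=-0.007, v=-0.014, θ=0.002, ω=0.010
apply F[16]=+0.055 → step 17: x=-0.008, v=-0.013, θ=0.002, ω=0.008
apply F[17]=+0.051 → step 18: x=-0.008, v=-0.012, θ=0.002, ω=0.006
apply F[18]=+0.049 → step 19: x=-0.008, v=-0.011, θ=0.002, ω=0.005
apply F[19]=+0.047 → step 20: x=-0.008, v=-0.010, θ=0.002, ω=0.003
apply F[20]=+0.044 → step 21: x=-0.009, v=-0.010, θ=0.002, ω=0.002
apply F[21]=+0.042 → step 22: x=-0.009, v=-0.009, θ=0.002, ω=0.002
apply F[22]=+0.040 → step 23: x=-0.009, v=-0.008, θ=0.002, ω=0.001
apply F[23]=+0.038 → step 24: x=-0.009, v=-0.007, θ=0.002, ω=0.000
apply F[24]=+0.037 → step 25: x=-0.009, v=-0.007, θ=0.002, ω=-0.000
apply F[25]=+0.035 → step 26: x=-0.009, v=-0.006, θ=0.002, ω=-0.001
apply F[26]=+0.034 → step 27: x=-0.010, v=-0.006, θ=0.002, ω=-0.001
apply F[27]=+0.032 → step 28: x=-0.010, v=-0.005, θ=0.002, ω=-0.002
apply F[28]=+0.030 → step 29: x=-0.010, v=-0.005, θ=0.002, ω=-0.002
apply F[29]=+0.029 → step 30: x=-0.010, v=-0.004, θ=0.002, ω=-0.002
apply F[30]=+0.028 → step 31: x=-0.010, v=-0.004, θ=0.002, ω=-0.002
apply F[31]=+0.027 → step 32: x=-0.010, v=-0.003, θ=0.002, ω=-0.002
Max |angle| over trajectory = 0.012 rad = 0.7°.

Answer: 0.7°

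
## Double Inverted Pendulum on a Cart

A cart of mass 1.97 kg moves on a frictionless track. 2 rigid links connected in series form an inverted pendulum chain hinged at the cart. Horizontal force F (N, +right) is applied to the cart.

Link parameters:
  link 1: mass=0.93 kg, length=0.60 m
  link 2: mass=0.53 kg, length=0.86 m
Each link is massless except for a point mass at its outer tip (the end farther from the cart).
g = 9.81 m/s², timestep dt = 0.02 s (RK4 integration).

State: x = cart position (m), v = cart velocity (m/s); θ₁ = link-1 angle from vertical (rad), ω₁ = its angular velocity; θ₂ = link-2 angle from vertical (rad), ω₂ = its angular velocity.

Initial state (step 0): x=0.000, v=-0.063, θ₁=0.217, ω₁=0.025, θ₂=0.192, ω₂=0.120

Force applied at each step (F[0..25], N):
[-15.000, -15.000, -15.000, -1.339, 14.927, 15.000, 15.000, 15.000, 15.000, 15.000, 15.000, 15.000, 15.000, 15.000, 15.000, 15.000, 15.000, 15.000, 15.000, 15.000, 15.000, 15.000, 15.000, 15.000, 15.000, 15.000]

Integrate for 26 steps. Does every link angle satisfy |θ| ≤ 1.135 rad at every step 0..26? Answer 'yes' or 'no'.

apply F[0]=-15.000 → step 1: x=-0.003, v=-0.240, θ₁=0.221, ω₁=0.387, θ₂=0.194, ω₂=0.113
apply F[1]=-15.000 → step 2: x=-0.010, v=-0.417, θ₁=0.233, ω₁=0.752, θ₂=0.197, ω₂=0.105
apply F[2]=-15.000 → step 3: x=-0.020, v=-0.593, θ₁=0.251, ω₁=1.122, θ₂=0.199, ω₂=0.094
apply F[3]=-1.339 → step 4: x=-0.032, v=-0.638, θ₁=0.275, ω₁=1.288, θ₂=0.200, ω₂=0.075
apply F[4]=+14.927 → step 5: x=-0.044, v=-0.528, θ₁=0.300, ω₁=1.222, θ₂=0.201, ω₂=0.044
apply F[5]=+15.000 → step 6: x=-0.053, v=-0.421, θ₁=0.324, ω₁=1.174, θ₂=0.202, ω₂=0.003
apply F[6]=+15.000 → step 7: x=-0.061, v=-0.318, θ₁=0.347, ω₁=1.145, θ₂=0.201, ω₂=-0.046
apply F[7]=+15.000 → step 8: x=-0.066, v=-0.218, θ₁=0.370, ω₁=1.133, θ₂=0.200, ω₂=-0.104
apply F[8]=+15.000 → step 9: x=-0.069, v=-0.121, θ₁=0.393, ω₁=1.138, θ₂=0.197, ω₂=-0.170
apply F[9]=+15.000 → step 10: x=-0.071, v=-0.026, θ₁=0.416, ω₁=1.159, θ₂=0.193, ω₂=-0.244
apply F[10]=+15.000 → step 11: x=-0.070, v=0.067, θ₁=0.439, ω₁=1.196, θ₂=0.187, ω₂=-0.327
apply F[11]=+15.000 → step 12: x=-0.068, v=0.158, θ₁=0.464, ω₁=1.248, θ₂=0.180, ω₂=-0.419
apply F[12]=+15.000 → step 13: x=-0.064, v=0.247, θ₁=0.489, ω₁=1.315, θ₂=0.171, ω₂=-0.519
apply F[13]=+15.000 → step 14: x=-0.058, v=0.335, θ₁=0.516, ω₁=1.395, θ₂=0.159, ω₂=-0.627
apply F[14]=+15.000 → step 15: x=-0.051, v=0.423, θ₁=0.545, ω₁=1.489, θ₂=0.145, ω₂=-0.744
apply F[15]=+15.000 → step 16: x=-0.041, v=0.510, θ₁=0.576, ω₁=1.595, θ₂=0.129, ω₂=-0.867
apply F[16]=+15.000 → step 17: x=-0.030, v=0.598, θ₁=0.609, ω₁=1.712, θ₂=0.111, ω₂=-0.996
apply F[17]=+15.000 → step 18: x=-0.017, v=0.687, θ₁=0.645, ω₁=1.839, θ₂=0.090, ω₂=-1.130
apply F[18]=+15.000 → step 19: x=-0.003, v=0.777, θ₁=0.683, ω₁=1.972, θ₂=0.066, ω₂=-1.267
apply F[19]=+15.000 → step 20: x=0.014, v=0.870, θ₁=0.724, ω₁=2.112, θ₂=0.039, ω₂=-1.404
apply F[20]=+15.000 → step 21: x=0.032, v=0.965, θ₁=0.767, ω₁=2.255, θ₂=0.009, ω₂=-1.541
apply F[21]=+15.000 → step 22: x=0.052, v=1.064, θ₁=0.814, ω₁=2.401, θ₂=-0.023, ω₂=-1.674
apply F[22]=+15.000 → step 23: x=0.075, v=1.166, θ₁=0.863, ω₁=2.548, θ₂=-0.058, ω₂=-1.802
apply F[23]=+15.000 → step 24: x=0.099, v=1.272, θ₁=0.916, ω₁=2.697, θ₂=-0.095, ω₂=-1.922
apply F[24]=+15.000 → step 25: x=0.126, v=1.383, θ₁=0.971, ω₁=2.846, θ₂=-0.134, ω₂=-2.033
apply F[25]=+15.000 → step 26: x=0.154, v=1.497, θ₁=1.030, ω₁=2.998, θ₂=-0.176, ω₂=-2.134
Max |angle| over trajectory = 1.030 rad; bound = 1.135 → within bound.

Answer: yes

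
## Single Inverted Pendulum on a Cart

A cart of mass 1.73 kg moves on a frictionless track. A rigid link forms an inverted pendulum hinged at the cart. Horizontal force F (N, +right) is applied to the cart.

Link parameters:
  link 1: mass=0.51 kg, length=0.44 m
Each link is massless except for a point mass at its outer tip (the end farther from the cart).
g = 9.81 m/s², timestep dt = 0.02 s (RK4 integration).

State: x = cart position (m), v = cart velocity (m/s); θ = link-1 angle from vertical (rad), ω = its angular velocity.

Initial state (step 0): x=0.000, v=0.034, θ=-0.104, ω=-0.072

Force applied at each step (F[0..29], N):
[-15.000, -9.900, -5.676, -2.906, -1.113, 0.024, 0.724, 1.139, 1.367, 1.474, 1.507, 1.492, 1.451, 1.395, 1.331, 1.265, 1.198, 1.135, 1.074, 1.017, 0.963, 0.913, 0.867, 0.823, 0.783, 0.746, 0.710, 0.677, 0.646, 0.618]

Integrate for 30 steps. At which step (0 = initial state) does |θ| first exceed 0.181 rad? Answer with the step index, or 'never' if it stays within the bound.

apply F[0]=-15.000 → step 1: x=-0.001, v=-0.133, θ=-0.102, ω=0.259
apply F[1]=-9.900 → step 2: x=-0.005, v=-0.241, θ=-0.095, ω=0.461
apply F[2]=-5.676 → step 3: x=-0.010, v=-0.302, θ=-0.085, ω=0.557
apply F[3]=-2.906 → step 4: x=-0.016, v=-0.331, θ=-0.073, ω=0.588
apply F[4]=-1.113 → step 5: x=-0.023, v=-0.340, θ=-0.062, ω=0.578
apply F[5]=+0.024 → step 6: x=-0.030, v=-0.336, θ=-0.050, ω=0.545
apply F[6]=+0.724 → step 7: x=-0.037, v=-0.325, θ=-0.040, ω=0.500
apply F[7]=+1.139 → step 8: x=-0.043, v=-0.310, θ=-0.031, ω=0.450
apply F[8]=+1.367 → step 9: x=-0.049, v=-0.293, θ=-0.022, ω=0.399
apply F[9]=+1.474 → step 10: x=-0.055, v=-0.275, θ=-0.015, ω=0.350
apply F[10]=+1.507 → step 11: x=-0.060, v=-0.257, θ=-0.008, ω=0.304
apply F[11]=+1.492 → step 12: x=-0.065, v=-0.239, θ=-0.002, ω=0.262
apply F[12]=+1.451 → step 13: x=-0.070, v=-0.223, θ=0.002, ω=0.224
apply F[13]=+1.395 → step 14: x=-0.074, v=-0.207, θ=0.007, ω=0.190
apply F[14]=+1.331 → step 15: x=-0.078, v=-0.192, θ=0.010, ω=0.160
apply F[15]=+1.265 → step 16: x=-0.082, v=-0.178, θ=0.013, ω=0.133
apply F[16]=+1.198 → step 17: x=-0.085, v=-0.165, θ=0.015, ω=0.110
apply F[17]=+1.135 → step 18: x=-0.088, v=-0.153, θ=0.017, ω=0.090
apply F[18]=+1.074 → step 19: x=-0.091, v=-0.141, θ=0.019, ω=0.072
apply F[19]=+1.017 → step 20: x=-0.094, v=-0.131, θ=0.020, ω=0.057
apply F[20]=+0.963 → step 21: x=-0.096, v=-0.121, θ=0.021, ω=0.043
apply F[21]=+0.913 → step 22: x=-0.099, v=-0.111, θ=0.022, ω=0.032
apply F[22]=+0.867 → step 23: x=-0.101, v=-0.103, θ=0.023, ω=0.022
apply F[23]=+0.823 → step 24: x=-0.103, v=-0.094, θ=0.023, ω=0.014
apply F[24]=+0.783 → step 25: x=-0.105, v=-0.087, θ=0.023, ω=0.006
apply F[25]=+0.746 → step 26: x=-0.106, v=-0.079, θ=0.023, ω=0.000
apply F[26]=+0.710 → step 27: x=-0.108, v=-0.073, θ=0.023, ω=-0.005
apply F[27]=+0.677 → step 28: x=-0.109, v=-0.066, θ=0.023, ω=-0.010
apply F[28]=+0.646 → step 29: x=-0.110, v=-0.060, θ=0.023, ω=-0.013
apply F[29]=+0.618 → step 30: x=-0.111, v=-0.054, θ=0.023, ω=-0.016
max |θ| = 0.104 ≤ 0.181 over all 31 states.

Answer: never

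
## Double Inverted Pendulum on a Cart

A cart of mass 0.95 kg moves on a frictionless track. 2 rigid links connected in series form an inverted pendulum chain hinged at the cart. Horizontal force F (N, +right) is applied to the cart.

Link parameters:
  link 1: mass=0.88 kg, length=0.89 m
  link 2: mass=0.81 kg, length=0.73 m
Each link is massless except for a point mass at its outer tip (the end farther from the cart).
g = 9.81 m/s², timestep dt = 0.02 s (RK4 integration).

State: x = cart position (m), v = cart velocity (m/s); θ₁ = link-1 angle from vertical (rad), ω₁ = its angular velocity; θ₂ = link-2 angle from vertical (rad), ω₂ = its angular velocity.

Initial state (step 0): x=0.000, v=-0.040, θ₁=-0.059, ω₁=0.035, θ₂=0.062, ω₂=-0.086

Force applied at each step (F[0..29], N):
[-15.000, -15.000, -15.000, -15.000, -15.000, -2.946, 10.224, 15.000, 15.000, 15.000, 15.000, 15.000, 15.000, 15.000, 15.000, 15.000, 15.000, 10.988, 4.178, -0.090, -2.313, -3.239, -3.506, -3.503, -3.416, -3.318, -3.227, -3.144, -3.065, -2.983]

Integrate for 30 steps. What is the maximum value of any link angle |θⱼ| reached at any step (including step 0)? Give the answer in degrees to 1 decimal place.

Answer: 9.8°

Derivation:
apply F[0]=-15.000 → step 1: x=-0.004, v=-0.334, θ₁=-0.055, ω₁=0.327, θ₂=0.061, ω₂=-0.021
apply F[1]=-15.000 → step 2: x=-0.013, v=-0.631, θ₁=-0.046, ω₁=0.626, θ₂=0.061, ω₂=0.040
apply F[2]=-15.000 → step 3: x=-0.029, v=-0.934, θ₁=-0.030, ω₁=0.936, θ₂=0.062, ω₂=0.091
apply F[3]=-15.000 → step 4: x=-0.051, v=-1.243, θ₁=-0.008, ω₁=1.264, θ₂=0.065, ω₂=0.130
apply F[4]=-15.000 → step 5: x=-0.079, v=-1.560, θ₁=0.020, ω₁=1.612, θ₂=0.068, ω₂=0.156
apply F[5]=-2.946 → step 6: x=-0.111, v=-1.632, θ₁=0.053, ω₁=1.695, θ₂=0.071, ω₂=0.168
apply F[6]=+10.224 → step 7: x=-0.141, v=-1.437, θ₁=0.085, ω₁=1.492, θ₂=0.074, ω₂=0.169
apply F[7]=+15.000 → step 8: x=-0.167, v=-1.155, θ₁=0.112, ω₁=1.203, θ₂=0.078, ω₂=0.157
apply F[8]=+15.000 → step 9: x=-0.188, v=-0.884, θ₁=0.134, ω₁=0.938, θ₂=0.080, ω₂=0.133
apply F[9]=+15.000 → step 10: x=-0.203, v=-0.624, θ₁=0.150, ω₁=0.693, θ₂=0.083, ω₂=0.098
apply F[10]=+15.000 → step 11: x=-0.213, v=-0.370, θ₁=0.161, ω₁=0.463, θ₂=0.084, ω₂=0.055
apply F[11]=+15.000 → step 12: x=-0.218, v=-0.122, θ₁=0.168, ω₁=0.243, θ₂=0.085, ω₂=0.006
apply F[12]=+15.000 → step 13: x=-0.218, v=0.123, θ₁=0.171, ω₁=0.029, θ₂=0.085, ω₂=-0.046
apply F[13]=+15.000 → step 14: x=-0.213, v=0.369, θ₁=0.170, ω₁=-0.184, θ₂=0.083, ω₂=-0.099
apply F[14]=+15.000 → step 15: x=-0.203, v=0.616, θ₁=0.164, ω₁=-0.402, θ₂=0.081, ω₂=-0.151
apply F[15]=+15.000 → step 16: x=-0.188, v=0.868, θ₁=0.153, ω₁=-0.627, θ₂=0.077, ω₂=-0.199
apply F[16]=+15.000 → step 17: x=-0.168, v=1.126, θ₁=0.139, ω₁=-0.866, θ₂=0.073, ω₂=-0.240
apply F[17]=+10.988 → step 18: x=-0.144, v=1.312, θ₁=0.120, ω₁=-1.032, θ₂=0.068, ω₂=-0.271
apply F[18]=+4.178 → step 19: x=-0.117, v=1.364, θ₁=0.099, ω₁=-1.059, θ₂=0.062, ω₂=-0.292
apply F[19]=-0.090 → step 20: x=-0.090, v=1.335, θ₁=0.078, ω₁=-1.001, θ₂=0.056, ω₂=-0.306
apply F[20]=-2.313 → step 21: x=-0.064, v=1.266, θ₁=0.059, ω₁=-0.905, θ₂=0.050, ω₂=-0.313
apply F[21]=-3.239 → step 22: x=-0.039, v=1.181, θ₁=0.042, ω₁=-0.799, θ₂=0.043, ω₂=-0.315
apply F[22]=-3.506 → step 23: x=-0.017, v=1.096, θ₁=0.027, ω₁=-0.697, θ₂=0.037, ω₂=-0.312
apply F[23]=-3.503 → step 24: x=0.004, v=1.016, θ₁=0.014, ω₁=-0.605, θ₂=0.031, ω₂=-0.305
apply F[24]=-3.416 → step 25: x=0.024, v=0.941, θ₁=0.003, ω₁=-0.523, θ₂=0.025, ω₂=-0.295
apply F[25]=-3.318 → step 26: x=0.042, v=0.872, θ₁=-0.007, ω₁=-0.450, θ₂=0.019, ω₂=-0.283
apply F[26]=-3.227 → step 27: x=0.059, v=0.808, θ₁=-0.015, ω₁=-0.386, θ₂=0.014, ω₂=-0.269
apply F[27]=-3.144 → step 28: x=0.074, v=0.748, θ₁=-0.022, ω₁=-0.329, θ₂=0.008, ω₂=-0.254
apply F[28]=-3.065 → step 29: x=0.089, v=0.693, θ₁=-0.028, ω₁=-0.279, θ₂=0.004, ω₂=-0.238
apply F[29]=-2.983 → step 30: x=0.102, v=0.641, θ₁=-0.034, ω₁=-0.234, θ₂=-0.001, ω₂=-0.221
Max |angle| over trajectory = 0.171 rad = 9.8°.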